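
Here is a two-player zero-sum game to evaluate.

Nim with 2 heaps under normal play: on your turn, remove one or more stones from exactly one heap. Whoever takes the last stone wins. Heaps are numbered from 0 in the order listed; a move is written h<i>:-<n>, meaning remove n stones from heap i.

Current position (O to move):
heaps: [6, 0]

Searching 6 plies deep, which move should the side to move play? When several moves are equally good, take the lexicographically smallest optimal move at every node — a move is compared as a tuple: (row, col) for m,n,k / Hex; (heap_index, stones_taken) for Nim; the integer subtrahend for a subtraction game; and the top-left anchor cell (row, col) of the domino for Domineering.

ply 1, O at (6,0) | h0:-1=-1→(5,0); h0:-2=-1→(4,0); h0:-3=-1→(3,0); h0:-4=-1→(2,0); h0:-5=-1→(1,0); h0:-6=+1→(0,0)*
ply 2: (0,0) is terminal -1 (X); from (6,0) depth 6

O's best at [(6,0)]: h0:-6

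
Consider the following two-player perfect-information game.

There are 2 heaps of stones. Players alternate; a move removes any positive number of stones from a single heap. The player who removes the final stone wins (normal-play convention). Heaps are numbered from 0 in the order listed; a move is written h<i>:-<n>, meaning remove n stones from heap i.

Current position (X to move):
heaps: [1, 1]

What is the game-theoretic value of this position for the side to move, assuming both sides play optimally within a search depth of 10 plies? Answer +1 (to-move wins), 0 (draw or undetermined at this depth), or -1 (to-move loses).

value((1,1), X) = -1

[(1,1)] X move#1: h0:-1:-1/(0,1)*, h1:-1:-1/(1,0)
[(0,1)] O move#2: h1:-1:+1/(0,0)*
[(0,0)] end (terminal -1, X#3); searched (1,1) to 10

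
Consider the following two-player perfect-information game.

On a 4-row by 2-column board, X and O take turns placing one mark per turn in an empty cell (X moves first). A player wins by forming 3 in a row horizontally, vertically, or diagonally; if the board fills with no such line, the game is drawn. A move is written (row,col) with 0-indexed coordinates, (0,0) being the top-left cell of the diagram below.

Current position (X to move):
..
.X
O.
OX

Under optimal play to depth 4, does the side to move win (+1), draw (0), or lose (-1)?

value(../.X/O./OX, X) = +1

p1 X@[../.X/O./OX]: (0,0)[X./.X/O./OX]-1 (0,1)[.X/.X/O./OX]-1 (1,0)[../XX/O./OX]+0 (2,1)[../.X/OX/OX]+1*
p2 O@[../.X/OX/OX] terminal -1; root [../.X/O./OX] d4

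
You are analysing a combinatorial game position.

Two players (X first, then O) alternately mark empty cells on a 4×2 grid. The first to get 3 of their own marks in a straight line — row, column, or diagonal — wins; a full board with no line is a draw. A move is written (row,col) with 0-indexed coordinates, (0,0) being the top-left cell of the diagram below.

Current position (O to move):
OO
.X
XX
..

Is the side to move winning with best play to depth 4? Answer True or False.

p1 O@[OO/.X/XX/..]: (1,0)[OO/OX/XX/..]-1 (3,0)[OO/.X/XX/O.]-1 (3,1)[OO/.X/XX/.O]+0*
p2 X@[OO/.X/XX/.O]: (1,0)[OO/XX/XX/.O]+0* (3,0)[OO/.X/XX/XO]+0
p3 O@[OO/XX/XX/.O]: (3,0)[OO/XX/XX/OO]+0*
p4 X@[OO/XX/XX/OO] terminal +0; root [OO/.X/XX/..] d4

O winning at [OO/.X/XX/..]: False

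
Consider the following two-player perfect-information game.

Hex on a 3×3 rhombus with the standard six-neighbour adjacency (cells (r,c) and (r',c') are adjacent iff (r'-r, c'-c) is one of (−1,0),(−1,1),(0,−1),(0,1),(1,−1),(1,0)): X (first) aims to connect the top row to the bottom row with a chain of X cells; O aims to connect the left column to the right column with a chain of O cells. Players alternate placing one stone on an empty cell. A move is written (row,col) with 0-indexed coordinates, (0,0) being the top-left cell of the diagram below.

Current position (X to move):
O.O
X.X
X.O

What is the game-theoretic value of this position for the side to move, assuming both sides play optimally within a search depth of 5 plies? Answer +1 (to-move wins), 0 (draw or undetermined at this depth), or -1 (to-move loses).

ply 1, X at O.O/X.X/X.O | (0,1)=+1→OXO/X.X/X.O*; (1,1)=-1→O.O/XXX/X.O; (2,1)=-1→O.O/X.X/XXO
ply 2: OXO/X.X/X.O is terminal -1 (O); from O.O/X.X/X.O depth 5

value(O.O/X.X/X.O, X) = +1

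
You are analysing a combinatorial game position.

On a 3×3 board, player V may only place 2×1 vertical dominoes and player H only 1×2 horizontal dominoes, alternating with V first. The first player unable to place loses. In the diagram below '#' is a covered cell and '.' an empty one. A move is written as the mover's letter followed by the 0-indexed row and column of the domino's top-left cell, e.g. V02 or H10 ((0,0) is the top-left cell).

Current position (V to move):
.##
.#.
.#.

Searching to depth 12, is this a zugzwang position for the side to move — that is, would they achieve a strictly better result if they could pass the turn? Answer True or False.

zugzwang(.##/.#./.#., V) = False

p1 V@[.##/.#./.#.]: V00[###/##./.#.]+1* V10[.##/##./##.]+1 V12[.##/.##/.##]+1
p2 H@[###/##./.#.] terminal -1; root [.##/.#./.#.] d12
pass branch (H moves first from the same position):
  | p1 H@[.##/.#./.#.] terminal -1; root [.##/.#./.#.] d12
V moving scores +1; V passing scores +1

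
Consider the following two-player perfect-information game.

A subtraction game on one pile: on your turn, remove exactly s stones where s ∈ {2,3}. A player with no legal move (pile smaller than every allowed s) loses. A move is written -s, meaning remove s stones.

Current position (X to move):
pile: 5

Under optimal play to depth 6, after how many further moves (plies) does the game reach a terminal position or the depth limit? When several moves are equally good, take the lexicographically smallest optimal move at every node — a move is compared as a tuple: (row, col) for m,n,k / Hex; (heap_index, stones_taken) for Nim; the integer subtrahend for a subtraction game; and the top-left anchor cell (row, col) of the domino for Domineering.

PV length from [5]: 2 plies

p1 X@[5]: -2[3]-1* -3[2]-1
p2 O@[3]: -2[1]+1* -3[0]+1
p3 X@[1] terminal -1; root [5] d6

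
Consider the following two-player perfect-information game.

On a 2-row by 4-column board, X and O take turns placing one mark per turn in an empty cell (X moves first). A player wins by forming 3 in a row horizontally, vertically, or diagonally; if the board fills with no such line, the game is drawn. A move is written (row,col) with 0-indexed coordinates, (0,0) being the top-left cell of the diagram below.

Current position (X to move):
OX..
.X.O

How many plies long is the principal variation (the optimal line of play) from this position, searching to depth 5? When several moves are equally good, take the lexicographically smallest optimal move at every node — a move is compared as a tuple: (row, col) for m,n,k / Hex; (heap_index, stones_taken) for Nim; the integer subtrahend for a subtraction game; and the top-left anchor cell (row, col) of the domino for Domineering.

p1 X@[OX../.X.O]: (0,2)[OXX./.X.O]+0* (0,3)[OX.X/.X.O]+0 (1,0)[OX../XX.O]+0 (1,2)[OX../.XXO]+0
p2 O@[OXX./.X.O]: (0,3)[OXXO/.X.O]+0* (1,0)[OXX./OX.O]-1 (1,2)[OXX./.XOO]-1
p3 X@[OXXO/.X.O]: (1,0)[OXXO/XX.O]+0* (1,2)[OXXO/.XXO]+0
p4 O@[OXXO/XX.O]: (1,2)[OXXO/XXOO]+0*
p5 X@[OXXO/XXOO] terminal +0; root [OX../.X.O] d5

PV length from [OX../.X.O]: 4 plies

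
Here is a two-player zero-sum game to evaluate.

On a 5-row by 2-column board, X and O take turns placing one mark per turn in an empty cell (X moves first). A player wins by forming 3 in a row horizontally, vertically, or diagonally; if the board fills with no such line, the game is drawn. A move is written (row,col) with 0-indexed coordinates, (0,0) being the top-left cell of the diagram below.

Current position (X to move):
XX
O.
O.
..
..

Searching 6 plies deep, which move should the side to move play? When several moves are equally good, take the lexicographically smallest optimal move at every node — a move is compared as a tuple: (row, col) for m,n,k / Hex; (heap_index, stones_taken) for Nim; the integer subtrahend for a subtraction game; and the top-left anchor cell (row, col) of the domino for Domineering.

[XX/O./O./../..] X move#1: (1,1):-1/XX/OX/O./../.., (2,1):-1/XX/O./OX/../.., (3,0):+0/XX/O./O./X./..*, (3,1):-1/XX/O./O./.X/.., (4,0):-1/XX/O./O./../X., (4,1):-1/XX/O./O./../.X
[XX/O./O./X./..] O move#2: (1,1):+0/XX/OO/O./X./..*, (2,1):+0/XX/O./OO/X./.., (3,1):+0/XX/O./O./XO/.., (4,0):+0/XX/O./O./X./O., (4,1):+0/XX/O./O./X./.O
[XX/OO/O./X./..] X move#3: (2,1):+0/XX/OO/OX/X./..*, (3,1):+0/XX/OO/O./XX/.., (4,0):+0/XX/OO/O./X./X., (4,1):+0/XX/OO/O./X./.X
[XX/OO/OX/X./..] O move#4: (3,1):+0/XX/OO/OX/XO/..*, (4,0):+0/XX/OO/OX/X./O., (4,1):+0/XX/OO/OX/X./.O
[XX/OO/OX/XO/..] X move#5: (4,0):+0/XX/OO/OX/XO/X.*, (4,1):+0/XX/OO/OX/XO/.X
[XX/OO/OX/XO/X.] O move#6: (4,1):+0/XX/OO/OX/XO/XO*
[XX/OO/OX/XO/XO] end (terminal +0, X#7); searched XX/O./O./../.. to 6

X's best at [XX/O./O./../..]: (3,0)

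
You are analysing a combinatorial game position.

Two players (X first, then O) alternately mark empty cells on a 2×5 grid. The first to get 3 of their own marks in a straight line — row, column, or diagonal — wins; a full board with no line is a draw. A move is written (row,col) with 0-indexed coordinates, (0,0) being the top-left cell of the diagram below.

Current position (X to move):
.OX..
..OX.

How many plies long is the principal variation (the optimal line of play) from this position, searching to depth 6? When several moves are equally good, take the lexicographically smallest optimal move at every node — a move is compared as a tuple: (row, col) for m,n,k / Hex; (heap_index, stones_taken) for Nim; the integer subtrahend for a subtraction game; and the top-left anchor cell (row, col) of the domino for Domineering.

PV length from [.OX../..OX.]: 6 plies

p1 X@[.OX../..OX.]: (0,0)[XOX../..OX.]+0* (0,3)[.OXX./..OX.]+0 (0,4)[.OX.X/..OX.]+0 (1,0)[.OX../X.OX.]+0 (1,1)[.OX../.XOX.]+0 (1,4)[.OX../..OXX]+0
p2 O@[XOX../..OX.]: (0,3)[XOXO./..OX.]+0* (0,4)[XOX.O/..OX.]+0 (1,0)[XOX../O.OX.]+0 (1,1)[XOX../.OOX.]+0 (1,4)[XOX../..OXO]+0
p3 X@[XOXO./..OX.]: (0,4)[XOXOX/..OX.]+0* (1,0)[XOXO./X.OX.]+0 (1,1)[XOXO./.XOX.]+0 (1,4)[XOXO./..OXX]+0
p4 O@[XOXOX/..OX.]: (1,0)[XOXOX/O.OX.]+0* (1,1)[XOXOX/.OOX.]+0 (1,4)[XOXOX/..OXO]+0
p5 X@[XOXOX/O.OX.]: (1,1)[XOXOX/OXOX.]+0* (1,4)[XOXOX/O.OXX]-1
p6 O@[XOXOX/OXOX.]: (1,4)[XOXOX/OXOXO]+0*
p7 X@[XOXOX/OXOXO] terminal +0; root [.OX../..OX.] d6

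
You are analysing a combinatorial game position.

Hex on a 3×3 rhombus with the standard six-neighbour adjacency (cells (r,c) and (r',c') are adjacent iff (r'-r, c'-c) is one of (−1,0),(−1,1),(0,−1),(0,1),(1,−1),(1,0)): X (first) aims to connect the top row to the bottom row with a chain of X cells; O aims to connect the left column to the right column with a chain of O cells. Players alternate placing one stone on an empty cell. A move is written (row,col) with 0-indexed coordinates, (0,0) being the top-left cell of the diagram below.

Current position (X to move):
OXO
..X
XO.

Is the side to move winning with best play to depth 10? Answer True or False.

ply 1, X at OXO/..X/XO. | (1,0)=+1→OXO/X.X/XO.*; (1,1)=+1→OXO/.XX/XO.; (2,2)=+1→OXO/..X/XOX
ply 2: OXO/X.X/XO. is terminal -1 (O); from OXO/..X/XO. depth 10

X winning at [OXO/..X/XO.]: True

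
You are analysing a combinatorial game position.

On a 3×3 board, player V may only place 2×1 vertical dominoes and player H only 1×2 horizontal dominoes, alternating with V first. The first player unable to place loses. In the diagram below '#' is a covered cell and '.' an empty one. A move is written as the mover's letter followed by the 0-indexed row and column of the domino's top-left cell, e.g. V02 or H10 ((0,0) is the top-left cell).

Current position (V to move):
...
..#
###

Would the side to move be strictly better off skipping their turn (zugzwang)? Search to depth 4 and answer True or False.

p1 V@[.../..#/###]: V00[#../#.#/###]-1 V01[.#./.##/###]+1*
p2 H@[.#./.##/###] terminal -1; root [.../..#/###] d4
pass branch (H moves first from the same position):
  | p1 H@[.../..#/###]: H00[##./..#/###]+1* H01[.##/..#/###]-1 H10[.../###/###]+1
  | p2 V@[##./..#/###] terminal -1; root [.../..#/###] d4
V moving scores +1; V passing scores -1

zugzwang(.../..#/###, V) = False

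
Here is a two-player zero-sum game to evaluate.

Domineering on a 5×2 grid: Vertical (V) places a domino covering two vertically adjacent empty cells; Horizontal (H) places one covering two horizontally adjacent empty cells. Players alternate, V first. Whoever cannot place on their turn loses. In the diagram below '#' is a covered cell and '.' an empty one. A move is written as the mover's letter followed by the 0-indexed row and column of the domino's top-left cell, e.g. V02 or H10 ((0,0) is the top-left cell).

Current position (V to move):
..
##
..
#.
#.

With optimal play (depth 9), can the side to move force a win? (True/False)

V winning at [../##/../#./#.]: False

[../##/../#./#.] V move#1: V21:-1/../##/.#/##/#.*, V31:-1/../##/../##/##
[../##/.#/##/#.] H move#2: H00:+1/##/##/.#/##/#.*
[##/##/.#/##/#.] end (terminal -1, V#3); searched ../##/../#./#. to 9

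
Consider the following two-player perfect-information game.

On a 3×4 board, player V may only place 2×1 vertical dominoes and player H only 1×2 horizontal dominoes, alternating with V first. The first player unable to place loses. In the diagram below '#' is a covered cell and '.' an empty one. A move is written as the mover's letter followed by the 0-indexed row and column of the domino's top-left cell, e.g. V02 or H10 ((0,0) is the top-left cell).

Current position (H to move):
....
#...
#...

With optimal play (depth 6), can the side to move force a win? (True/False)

H winning at [..../#.../#...]: True

[..../#.../#...] H move#1: H00:-1/##../#.../#..., H01:-1/.##./#.../#..., H02:-1/..##/#.../#..., H11:+1/..../###./#...*, H12:+1/..../#.##/#..., H21:-1/..../#.../###., H22:-1/..../#.../#.##
[..../###./#...] V move#2: V03:-1/...#/####/#...*, V13:-1/..../####/#..#
[...#/####/#...] H move#3: H00:+1/##.#/####/#...*, H01:+1/.###/####/#..., H21:+1/...#/####/###., H22:+1/...#/####/#.##
[##.#/####/#...] end (terminal -1, V#4); searched ..../#.../#... to 6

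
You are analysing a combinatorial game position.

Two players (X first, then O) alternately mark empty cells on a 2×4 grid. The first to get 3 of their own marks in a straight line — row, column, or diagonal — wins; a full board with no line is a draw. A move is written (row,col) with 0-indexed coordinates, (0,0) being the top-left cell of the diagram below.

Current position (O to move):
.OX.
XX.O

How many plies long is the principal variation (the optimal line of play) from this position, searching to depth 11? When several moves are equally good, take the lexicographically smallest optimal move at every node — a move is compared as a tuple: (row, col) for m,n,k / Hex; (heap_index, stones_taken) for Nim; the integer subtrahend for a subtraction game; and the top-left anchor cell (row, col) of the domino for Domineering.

PV length from [.OX./XX.O]: 3 plies

p1 O@[.OX./XX.O]: (0,0)[OOX./XX.O]-1 (0,3)[.OXO/XX.O]-1 (1,2)[.OX./XXOO]+0*
p2 X@[.OX./XXOO]: (0,0)[XOX./XXOO]+0* (0,3)[.OXX/XXOO]+0
p3 O@[XOX./XXOO]: (0,3)[XOXO/XXOO]+0*
p4 X@[XOXO/XXOO] terminal +0; root [.OX./XX.O] d11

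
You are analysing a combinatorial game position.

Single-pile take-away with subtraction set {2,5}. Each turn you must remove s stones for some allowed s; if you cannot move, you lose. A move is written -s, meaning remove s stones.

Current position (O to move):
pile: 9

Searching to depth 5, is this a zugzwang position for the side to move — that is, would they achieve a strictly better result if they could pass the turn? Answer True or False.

zugzwang(9, O) = False

p1 O@[9]: -2[7]+1* -5[4]+1
p2 X@[7]: -2[5]-1* -5[2]-1
p3 O@[5]: -2[3]-1 -5[0]+1*
p4 X@[0] terminal -1; root [9] d5
if O skipped the turn, X would face:
~ p1 X@[9]: -2[7]+1* -5[4]+1
~ p2 O@[7]: -2[5]-1* -5[2]-1
~ p3 X@[5]: -2[3]-1 -5[0]+1*
~ p4 O@[0] terminal -1; root [9] d5
compare (O): move=+1 vs pass=-1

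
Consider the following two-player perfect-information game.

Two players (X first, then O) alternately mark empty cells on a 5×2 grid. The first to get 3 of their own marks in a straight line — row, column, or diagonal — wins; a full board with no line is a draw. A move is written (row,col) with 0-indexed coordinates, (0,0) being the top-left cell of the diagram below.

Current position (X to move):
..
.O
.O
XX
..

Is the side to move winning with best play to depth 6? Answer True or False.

p1 X@[../.O/.O/XX/..]: (0,0)[X./.O/.O/XX/..]-1 (0,1)[.X/.O/.O/XX/..]+0* (1,0)[../XO/.O/XX/..]-1 (2,0)[../.O/XO/XX/..]-1 (4,0)[../.O/.O/XX/X.]-1 (4,1)[../.O/.O/XX/.X]-1
p2 O@[.X/.O/.O/XX/..]: (0,0)[OX/.O/.O/XX/..]-1 (1,0)[.X/OO/.O/XX/..]+0* (2,0)[.X/.O/OO/XX/..]+0 (4,0)[.X/.O/.O/XX/O.]+0 (4,1)[.X/.O/.O/XX/.O]-1
p3 X@[.X/OO/.O/XX/..]: (0,0)[XX/OO/.O/XX/..]+0* (2,0)[.X/OO/XO/XX/..]+0 (4,0)[.X/OO/.O/XX/X.]+0 (4,1)[.X/OO/.O/XX/.X]+0
p4 O@[XX/OO/.O/XX/..]: (2,0)[XX/OO/OO/XX/..]+0* (4,0)[XX/OO/.O/XX/O.]+0 (4,1)[XX/OO/.O/XX/.O]+0
p5 X@[XX/OO/OO/XX/..]: (4,0)[XX/OO/OO/XX/X.]+0* (4,1)[XX/OO/OO/XX/.X]+0
p6 O@[XX/OO/OO/XX/X.]: (4,1)[XX/OO/OO/XX/XO]+0*
p7 X@[XX/OO/OO/XX/XO] terminal +0; root [../.O/.O/XX/..] d6

X winning at [../.O/.O/XX/..]: False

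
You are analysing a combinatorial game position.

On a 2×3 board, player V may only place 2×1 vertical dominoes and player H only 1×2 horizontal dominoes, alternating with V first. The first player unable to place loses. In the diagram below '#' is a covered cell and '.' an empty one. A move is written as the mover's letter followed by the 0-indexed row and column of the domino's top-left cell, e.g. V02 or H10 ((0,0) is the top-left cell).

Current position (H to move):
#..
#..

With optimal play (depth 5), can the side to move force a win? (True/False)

H winning at [#../#..]: True

ply 1, H at #../#.. | H01=+1→###/#..*; H11=+1→#../###
ply 2: ###/#.. is terminal -1 (V); from #../#.. depth 5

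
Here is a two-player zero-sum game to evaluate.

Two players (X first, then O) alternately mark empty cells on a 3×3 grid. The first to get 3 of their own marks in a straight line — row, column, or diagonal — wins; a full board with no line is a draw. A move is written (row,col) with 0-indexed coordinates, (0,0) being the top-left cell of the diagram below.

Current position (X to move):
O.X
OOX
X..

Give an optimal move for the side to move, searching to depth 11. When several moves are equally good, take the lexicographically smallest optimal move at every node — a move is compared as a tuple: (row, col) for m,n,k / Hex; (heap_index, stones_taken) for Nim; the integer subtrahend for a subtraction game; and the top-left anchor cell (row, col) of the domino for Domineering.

X's best at [O.X/OOX/X..]: (2,2)

[O.X/OOX/X..] X move#1: (0,1):-1/OXX/OOX/X.., (2,1):-1/O.X/OOX/XX., (2,2):+1/O.X/OOX/X.X*
[O.X/OOX/X.X] end (terminal -1, O#2); searched O.X/OOX/X.. to 11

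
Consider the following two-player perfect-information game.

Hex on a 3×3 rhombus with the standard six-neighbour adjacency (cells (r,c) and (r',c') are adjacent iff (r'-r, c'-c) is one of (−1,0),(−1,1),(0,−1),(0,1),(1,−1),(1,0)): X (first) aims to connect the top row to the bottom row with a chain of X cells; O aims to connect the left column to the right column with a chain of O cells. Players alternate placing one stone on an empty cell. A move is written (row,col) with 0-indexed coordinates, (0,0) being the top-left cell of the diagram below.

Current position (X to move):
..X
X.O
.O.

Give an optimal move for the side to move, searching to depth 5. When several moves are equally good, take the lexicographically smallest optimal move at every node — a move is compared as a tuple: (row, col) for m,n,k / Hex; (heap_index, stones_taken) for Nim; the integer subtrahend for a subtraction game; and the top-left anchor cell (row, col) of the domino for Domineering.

X's best at [..X/X.O/.O.]: (2,0)

ply 1, X at ..X/X.O/.O. | (0,0)=-1→X.X/X.O/.O.; (0,1)=-1→.XX/X.O/.O.; (1,1)=-1→..X/XXO/.O.; (2,0)=+1→..X/X.O/XO.*; (2,2)=-1→..X/X.O/.OX
ply 2, O at ..X/X.O/XO. | (0,0)=-1→O.X/X.O/XO.*; (0,1)=-1→.OX/X.O/XO.; (1,1)=-1→..X/XOO/XO.; (2,2)=-1→..X/X.O/XOO
ply 3, X at O.X/X.O/XO. | (0,1)=+1→OXX/X.O/XO.*; (1,1)=+1→O.X/XXO/XO.; (2,2)=+1→O.X/X.O/XOX
ply 4: OXX/X.O/XO. is terminal -1 (O); from ..X/X.O/.O. depth 5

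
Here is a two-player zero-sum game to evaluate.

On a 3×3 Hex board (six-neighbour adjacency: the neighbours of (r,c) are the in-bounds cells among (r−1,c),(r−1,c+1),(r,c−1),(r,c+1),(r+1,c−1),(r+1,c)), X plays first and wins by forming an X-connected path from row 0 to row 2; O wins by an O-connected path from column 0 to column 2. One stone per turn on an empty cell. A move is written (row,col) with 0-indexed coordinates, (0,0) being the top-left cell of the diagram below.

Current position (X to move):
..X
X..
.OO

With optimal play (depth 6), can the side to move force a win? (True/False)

p1 X@[..X/X../.OO]: (0,0)[X.X/X../.OO]-1 (0,1)[.XX/X../.OO]-1 (1,1)[..X/XX./.OO]-1 (1,2)[..X/X.X/.OO]-1 (2,0)[..X/X../XOO]+1*
p2 O@[..X/X../XOO]: (0,0)[O.X/X../XOO]-1* (0,1)[.OX/X../XOO]-1 (1,1)[..X/XO./XOO]-1 (1,2)[..X/X.O/XOO]-1
p3 X@[O.X/X../XOO]: (0,1)[OXX/X../XOO]+1* (1,1)[O.X/XX./XOO]+1 (1,2)[O.X/X.X/XOO]+1
p4 O@[OXX/X../XOO] terminal -1; root [..X/X../.OO] d6

X winning at [..X/X../.OO]: True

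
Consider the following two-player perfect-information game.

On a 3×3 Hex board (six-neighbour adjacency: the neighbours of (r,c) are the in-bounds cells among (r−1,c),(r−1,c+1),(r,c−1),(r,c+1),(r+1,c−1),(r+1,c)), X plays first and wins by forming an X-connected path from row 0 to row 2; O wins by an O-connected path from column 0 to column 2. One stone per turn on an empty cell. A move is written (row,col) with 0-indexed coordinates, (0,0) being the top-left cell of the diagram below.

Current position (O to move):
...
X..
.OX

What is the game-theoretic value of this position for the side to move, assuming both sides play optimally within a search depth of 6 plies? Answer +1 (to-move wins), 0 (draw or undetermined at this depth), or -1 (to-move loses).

[.../X../.OX] O move#1: (0,0):-1/O../X../.OX*, (0,1):-1/.O./X../.OX, (0,2):-1/..O/X../.OX, (1,1):-1/.../XO./.OX, (1,2):-1/.../X.O/.OX, (2,0):-1/.../X../OOX
[O../X../.OX] X move#2: (0,1):+1/OX./X../.OX*, (0,2):+1/O.X/X../.OX, (1,1):+1/O../XX./.OX, (1,2):+1/O../X.X/.OX, (2,0):+1/O../X../XOX
[OX./X../.OX] O move#3: (0,2):-1/OXO/X../.OX*, (1,1):-1/OX./XO./.OX, (1,2):-1/OX./X.O/.OX, (2,0):-1/OX./X../OOX
[OXO/X../.OX] X move#4: (1,1):+1/OXO/XX./.OX*, (1,2):+1/OXO/X.X/.OX, (2,0):+1/OXO/X../XOX
[OXO/XX./.OX] O move#5: (1,2):-1/OXO/XXO/.OX*, (2,0):-1/OXO/XX./OOX
[OXO/XXO/.OX] X move#6: (2,0):+1/OXO/XXO/XOX*
[OXO/XXO/XOX] end (terminal -1, O#7); searched .../X../.OX to 6

value(.../X../.OX, O) = -1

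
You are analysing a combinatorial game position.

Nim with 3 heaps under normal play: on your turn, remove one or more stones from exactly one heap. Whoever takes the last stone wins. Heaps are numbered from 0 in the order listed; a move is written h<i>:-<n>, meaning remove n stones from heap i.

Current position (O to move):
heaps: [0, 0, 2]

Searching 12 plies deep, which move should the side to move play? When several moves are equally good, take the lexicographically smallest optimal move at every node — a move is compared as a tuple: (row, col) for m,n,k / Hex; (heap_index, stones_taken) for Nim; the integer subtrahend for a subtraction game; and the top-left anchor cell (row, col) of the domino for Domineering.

p1 O@[(0,0,2)]: h2:-1[(0,0,1)]-1 h2:-2[(0,0,0)]+1*
p2 X@[(0,0,0)] terminal -1; root [(0,0,2)] d12

O's best at [(0,0,2)]: h2:-2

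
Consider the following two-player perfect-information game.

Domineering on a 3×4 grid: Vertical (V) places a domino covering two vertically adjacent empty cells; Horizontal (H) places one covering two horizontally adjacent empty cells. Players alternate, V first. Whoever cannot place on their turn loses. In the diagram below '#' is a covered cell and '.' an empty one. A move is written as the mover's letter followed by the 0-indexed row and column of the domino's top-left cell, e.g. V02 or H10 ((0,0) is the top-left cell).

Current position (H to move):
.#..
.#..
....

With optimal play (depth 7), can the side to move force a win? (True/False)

H winning at [.#../.#../....]: True

ply 1, H at .#../.#../.... | H02=-1→.###/.#../....; H12=+1→.#../.###/....*; H20=-1→.#../.#../##..; H21=-1→.#../.#../.##.; H22=-1→.#../.#../..##
ply 2, V at .#../.###/.... | V00=-1→##../####/....*; V10=-1→.#../####/#...
ply 3, H at ##../####/.... | H02=+1→####/####/....*; H20=+1→##../####/##..; H21=+1→##../####/.##.; H22=+1→##../####/..##
ply 4: ####/####/.... is terminal -1 (V); from .#../.#../.... depth 7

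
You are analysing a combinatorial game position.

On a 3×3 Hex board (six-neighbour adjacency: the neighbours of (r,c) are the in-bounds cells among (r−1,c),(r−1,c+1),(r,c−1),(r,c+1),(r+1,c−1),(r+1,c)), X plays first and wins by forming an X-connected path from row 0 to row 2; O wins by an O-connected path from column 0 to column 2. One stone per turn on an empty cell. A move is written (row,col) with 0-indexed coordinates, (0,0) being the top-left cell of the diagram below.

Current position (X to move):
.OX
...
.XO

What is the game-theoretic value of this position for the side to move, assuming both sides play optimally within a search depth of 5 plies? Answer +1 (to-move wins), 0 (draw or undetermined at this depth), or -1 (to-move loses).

value(.OX/.../.XO, X) = +1

p1 X@[.OX/.../.XO]: (0,0)[XOX/.../.XO]+1* (1,0)[.OX/X../.XO]+1 (1,1)[.OX/.X./.XO]+1 (1,2)[.OX/..X/.XO]+1 (2,0)[.OX/.../XXO]+1
p2 O@[XOX/.../.XO]: (1,0)[XOX/O../.XO]-1* (1,1)[XOX/.O./.XO]-1 (1,2)[XOX/..O/.XO]-1 (2,0)[XOX/.../OXO]-1
p3 X@[XOX/O../.XO]: (1,1)[XOX/OX./.XO]+1* (1,2)[XOX/O.X/.XO]+1 (2,0)[XOX/O../XXO]+1
p4 O@[XOX/OX./.XO] terminal -1; root [.OX/.../.XO] d5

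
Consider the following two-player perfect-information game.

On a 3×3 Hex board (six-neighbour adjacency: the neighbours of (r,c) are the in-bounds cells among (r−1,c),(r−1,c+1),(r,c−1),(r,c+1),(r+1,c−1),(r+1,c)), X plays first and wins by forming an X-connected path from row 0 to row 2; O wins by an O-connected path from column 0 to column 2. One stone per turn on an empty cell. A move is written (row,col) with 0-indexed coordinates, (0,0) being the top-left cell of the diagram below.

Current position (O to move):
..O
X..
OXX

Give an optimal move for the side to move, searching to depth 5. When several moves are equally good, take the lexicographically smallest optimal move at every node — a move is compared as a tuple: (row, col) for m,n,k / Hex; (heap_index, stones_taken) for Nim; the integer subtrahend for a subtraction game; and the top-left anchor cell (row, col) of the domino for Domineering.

[..O/X../OXX] O move#1: (0,0):+1/O.O/X../OXX*, (0,1):+1/.OO/X../OXX, (1,1):+1/..O/XO./OXX, (1,2):-1/..O/X.O/OXX
[O.O/X../OXX] X move#2: (0,1):-1/OXO/X../OXX*, (1,1):-1/O.O/XX./OXX, (1,2):-1/O.O/X.X/OXX
[OXO/X../OXX] O move#3: (1,1):+1/OXO/XO./OXX*, (1,2):-1/OXO/X.O/OXX
[OXO/XO./OXX] end (terminal -1, X#4); searched ..O/X../OXX to 5

O's best at [..O/X../OXX]: (0,0)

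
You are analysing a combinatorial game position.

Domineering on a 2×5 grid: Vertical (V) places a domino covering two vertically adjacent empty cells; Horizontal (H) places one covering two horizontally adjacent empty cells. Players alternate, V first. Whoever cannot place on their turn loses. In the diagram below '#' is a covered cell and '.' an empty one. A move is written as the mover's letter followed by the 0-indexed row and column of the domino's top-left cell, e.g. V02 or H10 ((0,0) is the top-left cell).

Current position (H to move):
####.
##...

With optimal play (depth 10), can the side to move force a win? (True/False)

p1 H@[####./##...]: H12[####./####.]-1 H13[####./##.##]+1*
p2 V@[####./##.##] terminal -1; root [####./##...] d10

H winning at [####./##...]: True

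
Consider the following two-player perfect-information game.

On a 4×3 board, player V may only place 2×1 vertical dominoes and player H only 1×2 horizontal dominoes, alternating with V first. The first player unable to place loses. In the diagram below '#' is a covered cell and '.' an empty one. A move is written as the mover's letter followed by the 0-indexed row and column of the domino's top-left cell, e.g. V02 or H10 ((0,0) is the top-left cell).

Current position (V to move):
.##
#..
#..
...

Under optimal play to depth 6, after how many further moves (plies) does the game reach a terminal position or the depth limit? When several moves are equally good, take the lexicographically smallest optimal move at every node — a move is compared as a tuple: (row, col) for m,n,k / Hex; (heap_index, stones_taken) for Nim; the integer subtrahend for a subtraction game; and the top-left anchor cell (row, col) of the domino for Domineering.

PV length from [.##/#../#../...]: 3 plies

ply 1, V at .##/#../#../... | V11=+1→.##/##./##./...*; V12=+1→.##/#.#/#.#/...; V21=+1→.##/#../##./.#.; V22=+1→.##/#../#.#/..#
ply 2, H at .##/##./##./... | H30=-1→.##/##./##./##.*; H31=-1→.##/##./##./.##
ply 3, V at .##/##./##./##. | V12=+1→.##/###/###/##.*; V22=+1→.##/##./###/###
ply 4: .##/###/###/##. is terminal -1 (H); from .##/#../#../... depth 6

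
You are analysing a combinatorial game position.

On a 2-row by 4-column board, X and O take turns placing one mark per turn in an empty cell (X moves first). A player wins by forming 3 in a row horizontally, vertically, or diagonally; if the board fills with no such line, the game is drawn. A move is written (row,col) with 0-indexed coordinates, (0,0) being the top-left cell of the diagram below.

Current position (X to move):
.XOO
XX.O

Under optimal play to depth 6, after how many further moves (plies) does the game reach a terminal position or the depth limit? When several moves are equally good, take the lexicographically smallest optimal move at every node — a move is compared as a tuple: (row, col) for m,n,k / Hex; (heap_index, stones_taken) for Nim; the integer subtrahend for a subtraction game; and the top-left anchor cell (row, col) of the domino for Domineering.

[.XOO/XX.O] X move#1: (0,0):+0/XXOO/XX.O, (1,2):+1/.XOO/XXXO*
[.XOO/XXXO] end (terminal -1, O#2); searched .XOO/XX.O to 6

PV length from [.XOO/XX.O]: 1 ply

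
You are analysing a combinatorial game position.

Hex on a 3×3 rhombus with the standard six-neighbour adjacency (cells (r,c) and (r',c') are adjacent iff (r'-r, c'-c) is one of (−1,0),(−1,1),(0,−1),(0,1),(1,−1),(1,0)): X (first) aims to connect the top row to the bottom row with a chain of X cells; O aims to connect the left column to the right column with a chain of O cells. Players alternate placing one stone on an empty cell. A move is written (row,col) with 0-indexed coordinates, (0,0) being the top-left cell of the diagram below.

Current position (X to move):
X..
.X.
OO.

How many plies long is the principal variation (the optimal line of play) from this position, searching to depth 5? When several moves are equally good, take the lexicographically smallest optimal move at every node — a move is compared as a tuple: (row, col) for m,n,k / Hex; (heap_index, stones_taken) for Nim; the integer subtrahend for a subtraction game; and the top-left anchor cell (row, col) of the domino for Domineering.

PV length from [X../.X./OO.]: 4 plies

[X../.X./OO.] X move#1: (0,1):-1/XX./.X./OO.*, (0,2):-1/X.X/.X./OO., (1,0):-1/X../XX./OO., (1,2):-1/X../.XX/OO., (2,2):-1/X../.X./OOX
[XX./.X./OO.] O move#2: (0,2):+1/XXO/.X./OO.*, (1,0):+1/XX./OX./OO., (1,2):+1/XX./.XO/OO., (2,2):+1/XX./.X./OOO
[XXO/.X./OO.] X move#3: (1,0):-1/XXO/XX./OO.*, (1,2):-1/XXO/.XX/OO., (2,2):-1/XXO/.X./OOX
[XXO/XX./OO.] O move#4: (1,2):+1/XXO/XXO/OO.*, (2,2):+1/XXO/XX./OOO
[XXO/XXO/OO.] end (terminal -1, X#5); searched X../.X./OO. to 5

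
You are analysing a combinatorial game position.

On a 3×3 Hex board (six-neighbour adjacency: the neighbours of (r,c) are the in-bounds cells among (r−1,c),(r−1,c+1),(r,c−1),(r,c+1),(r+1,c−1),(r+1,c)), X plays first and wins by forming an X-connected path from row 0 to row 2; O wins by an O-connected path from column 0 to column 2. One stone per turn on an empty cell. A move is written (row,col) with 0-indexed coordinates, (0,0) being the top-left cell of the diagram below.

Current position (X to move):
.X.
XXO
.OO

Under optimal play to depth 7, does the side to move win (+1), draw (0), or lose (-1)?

value(.X./XXO/.OO, X) = +1

ply 1, X at .X./XXO/.OO | (0,0)=-1→XX./XXO/.OO; (0,2)=-1→.XX/XXO/.OO; (2,0)=+1→.X./XXO/XOO*
ply 2: .X./XXO/XOO is terminal -1 (O); from .X./XXO/.OO depth 7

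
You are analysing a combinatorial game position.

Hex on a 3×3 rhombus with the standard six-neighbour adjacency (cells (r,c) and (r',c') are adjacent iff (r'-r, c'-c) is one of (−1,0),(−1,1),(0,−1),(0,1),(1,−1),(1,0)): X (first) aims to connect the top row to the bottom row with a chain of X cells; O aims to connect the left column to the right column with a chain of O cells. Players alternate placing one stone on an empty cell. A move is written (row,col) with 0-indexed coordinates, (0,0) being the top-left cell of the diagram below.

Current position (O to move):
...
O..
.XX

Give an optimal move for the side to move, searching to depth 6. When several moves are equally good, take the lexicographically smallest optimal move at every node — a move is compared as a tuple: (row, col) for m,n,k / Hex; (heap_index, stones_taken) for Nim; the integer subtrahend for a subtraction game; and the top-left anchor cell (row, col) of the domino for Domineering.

ply 1, O at .../O../.XX | (0,0)=-1→O../O../.XX; (0,1)=-1→.O./O../.XX; (0,2)=+1→..O/O../.XX*; (1,1)=+1→.../OO./.XX; (1,2)=-1→.../O.O/.XX; (2,0)=-1→.../O../OXX
ply 2, X at ..O/O../.XX | (0,0)=-1→X.O/O../.XX*; (0,1)=-1→.XO/O../.XX; (1,1)=-1→..O/OX./.XX; (1,2)=-1→..O/O.X/.XX; (2,0)=-1→..O/O../XXX
ply 3, O at X.O/O../.XX | (0,1)=+1→XOO/O../.XX*; (1,1)=+1→X.O/OO./.XX; (1,2)=+1→X.O/O.O/.XX; (2,0)=+1→X.O/O../OXX
ply 4: XOO/O../.XX is terminal -1 (X); from .../O../.XX depth 6

O's best at [.../O../.XX]: (0,2)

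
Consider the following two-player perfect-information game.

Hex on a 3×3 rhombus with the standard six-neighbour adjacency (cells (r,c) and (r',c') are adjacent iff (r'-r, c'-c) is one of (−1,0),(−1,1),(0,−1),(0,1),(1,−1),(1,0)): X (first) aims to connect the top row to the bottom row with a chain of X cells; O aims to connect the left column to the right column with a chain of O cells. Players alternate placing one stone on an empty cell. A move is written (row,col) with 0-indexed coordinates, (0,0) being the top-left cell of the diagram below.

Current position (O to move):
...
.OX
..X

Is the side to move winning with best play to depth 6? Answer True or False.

ply 1, O at .../.OX/..X | (0,0)=-1→O../.OX/..X; (0,1)=-1→.O./.OX/..X; (0,2)=+1→..O/.OX/..X*; (1,0)=-1→.../OOX/..X; (2,0)=-1→.../.OX/O.X; (2,1)=-1→.../.OX/.OX
ply 2, X at ..O/.OX/..X | (0,0)=-1→X.O/.OX/..X*; (0,1)=-1→.XO/.OX/..X; (1,0)=-1→..O/XOX/..X; (2,0)=-1→..O/.OX/X.X; (2,1)=-1→..O/.OX/.XX
ply 3, O at X.O/.OX/..X | (0,1)=+1→XOO/.OX/..X*; (1,0)=+1→X.O/OOX/..X; (2,0)=+1→X.O/.OX/O.X; (2,1)=+1→X.O/.OX/.OX
ply 4, X at XOO/.OX/..X | (1,0)=-1→XOO/XOX/..X*; (2,0)=-1→XOO/.OX/X.X; (2,1)=-1→XOO/.OX/.XX
ply 5, O at XOO/XOX/..X | (2,0)=+1→XOO/XOX/O.X*; (2,1)=-1→XOO/XOX/.OX
ply 6: XOO/XOX/O.X is terminal -1 (X); from .../.OX/..X depth 6

O winning at [.../.OX/..X]: True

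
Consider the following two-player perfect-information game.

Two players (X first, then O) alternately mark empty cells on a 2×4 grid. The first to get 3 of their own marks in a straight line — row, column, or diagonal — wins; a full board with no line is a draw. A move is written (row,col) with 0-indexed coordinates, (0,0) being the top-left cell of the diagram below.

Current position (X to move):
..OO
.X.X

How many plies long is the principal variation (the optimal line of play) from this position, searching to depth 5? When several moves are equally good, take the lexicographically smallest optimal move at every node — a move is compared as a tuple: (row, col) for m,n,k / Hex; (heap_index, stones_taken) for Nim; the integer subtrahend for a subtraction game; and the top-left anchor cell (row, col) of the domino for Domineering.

PV length from [..OO/.X.X]: 1 ply

p1 X@[..OO/.X.X]: (0,0)[X.OO/.X.X]-1 (0,1)[.XOO/.X.X]+0 (1,0)[..OO/XX.X]-1 (1,2)[..OO/.XXX]+1*
p2 O@[..OO/.XXX] terminal -1; root [..OO/.X.X] d5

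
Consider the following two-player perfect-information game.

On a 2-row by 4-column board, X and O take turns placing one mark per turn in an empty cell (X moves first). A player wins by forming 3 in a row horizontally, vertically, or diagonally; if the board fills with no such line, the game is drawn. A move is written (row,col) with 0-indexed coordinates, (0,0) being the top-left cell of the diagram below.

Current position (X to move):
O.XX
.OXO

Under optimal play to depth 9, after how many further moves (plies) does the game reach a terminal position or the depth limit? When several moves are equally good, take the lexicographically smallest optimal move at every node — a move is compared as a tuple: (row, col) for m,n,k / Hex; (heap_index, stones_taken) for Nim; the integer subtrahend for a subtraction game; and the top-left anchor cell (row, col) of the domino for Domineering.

ply 1, X at O.XX/.OXO | (0,1)=+1→OXXX/.OXO*; (1,0)=+0→O.XX/XOXO
ply 2: OXXX/.OXO is terminal -1 (O); from O.XX/.OXO depth 9

PV length from [O.XX/.OXO]: 1 ply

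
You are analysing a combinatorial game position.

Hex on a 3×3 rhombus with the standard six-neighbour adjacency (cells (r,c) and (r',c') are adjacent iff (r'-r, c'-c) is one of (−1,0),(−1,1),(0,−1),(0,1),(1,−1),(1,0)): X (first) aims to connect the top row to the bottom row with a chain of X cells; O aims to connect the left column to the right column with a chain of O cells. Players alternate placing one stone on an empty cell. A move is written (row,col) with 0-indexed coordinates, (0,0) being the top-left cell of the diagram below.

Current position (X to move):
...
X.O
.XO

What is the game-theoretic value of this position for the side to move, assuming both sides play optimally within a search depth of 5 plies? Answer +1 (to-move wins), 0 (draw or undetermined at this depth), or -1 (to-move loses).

value(.../X.O/.XO, X) = +1

p1 X@[.../X.O/.XO]: (0,0)[X../X.O/.XO]+1* (0,1)[.X./X.O/.XO]+1 (0,2)[..X/X.O/.XO]+1 (1,1)[.../XXO/.XO]+1 (2,0)[.../X.O/XXO]+1
p2 O@[X../X.O/.XO]: (0,1)[XO./X.O/.XO]-1* (0,2)[X.O/X.O/.XO]-1 (1,1)[X../XOO/.XO]-1 (2,0)[X../X.O/OXO]-1
p3 X@[XO./X.O/.XO]: (0,2)[XOX/X.O/.XO]+1* (1,1)[XO./XXO/.XO]+1 (2,0)[XO./X.O/XXO]+1
p4 O@[XOX/X.O/.XO]: (1,1)[XOX/XOO/.XO]-1* (2,0)[XOX/X.O/OXO]-1
p5 X@[XOX/XOO/.XO]: (2,0)[XOX/XOO/XXO]+1*
p6 O@[XOX/XOO/XXO] terminal -1; root [.../X.O/.XO] d5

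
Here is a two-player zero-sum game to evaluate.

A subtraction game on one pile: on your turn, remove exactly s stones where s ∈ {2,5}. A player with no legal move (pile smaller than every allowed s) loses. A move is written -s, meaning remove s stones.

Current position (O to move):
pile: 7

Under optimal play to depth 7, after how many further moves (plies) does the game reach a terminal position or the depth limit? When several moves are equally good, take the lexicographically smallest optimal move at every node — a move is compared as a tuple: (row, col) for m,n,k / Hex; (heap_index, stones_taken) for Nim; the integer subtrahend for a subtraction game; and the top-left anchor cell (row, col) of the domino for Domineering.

ply 1, O at 7 | -2=-1→5*; -5=-1→2
ply 2, X at 5 | -2=-1→3; -5=+1→0*
ply 3: 0 is terminal -1 (O); from 7 depth 7

PV length from [7]: 2 plies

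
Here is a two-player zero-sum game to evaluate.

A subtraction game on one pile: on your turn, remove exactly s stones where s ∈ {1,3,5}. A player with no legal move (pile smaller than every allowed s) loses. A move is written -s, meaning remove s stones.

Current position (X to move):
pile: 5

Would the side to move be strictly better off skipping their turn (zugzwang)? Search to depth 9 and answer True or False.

ply 1, X at 5 | -1=+1→4*; -3=+1→2; -5=+1→0
ply 2, O at 4 | -1=-1→3*; -3=-1→1
ply 3, X at 3 | -1=+1→2*; -3=+1→0
ply 4, O at 2 | -1=-1→1*
ply 5, X at 1 | -1=+1→0*
ply 6: 0 is terminal -1 (O); from 5 depth 9
pass branch (O moves first from the same position):
  | ply 1, O at 5 | -1=+1→4*; -3=+1→2; -5=+1→0
  | ply 2, X at 4 | -1=-1→3*; -3=-1→1
  | ply 3, O at 3 | -1=+1→2*; -3=+1→0
  | ply 4, X at 2 | -1=-1→1*
  | ply 5, O at 1 | -1=+1→0*
  | ply 6: 0 is terminal -1 (X); from 5 depth 9
X moving scores +1; X passing scores -1

zugzwang(5, X) = False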